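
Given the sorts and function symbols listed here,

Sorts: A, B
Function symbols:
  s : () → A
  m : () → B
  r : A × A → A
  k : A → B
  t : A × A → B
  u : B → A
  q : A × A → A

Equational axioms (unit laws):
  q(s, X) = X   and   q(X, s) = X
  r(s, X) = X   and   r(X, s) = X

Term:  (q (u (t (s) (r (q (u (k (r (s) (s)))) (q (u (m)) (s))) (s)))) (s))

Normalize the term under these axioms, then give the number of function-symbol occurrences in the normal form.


size = 9

1. (q (u (t (s) (r (q (u (k (r (s) (s)))) (q (u (m)) (s))) (s)))) (s))  →  (u (t (s) (r (q (u (k (r (s) (s)))) (q (u (m)) (s))) (s))))
2. (u (t (s) (r (q (u (k (r (s) (s)))) (q (u (m)) (s))) (s))))  →  (u (t (s) (q (u (k (r (s) (s)))) (q (u (m)) (s)))))
3. (u (t (s) (q (u (k (r (s) (s)))) (q (u (m)) (s)))))  →  (u (t (s) (q (u (k (s))) (q (u (m)) (s)))))
4. (u (t (s) (q (u (k (s))) (q (u (m)) (s)))))  →  (u (t (s) (q (u (k (s))) (u (m)))))
normal form: (u (t (s) (q (u (k (s))) (u (m)))))


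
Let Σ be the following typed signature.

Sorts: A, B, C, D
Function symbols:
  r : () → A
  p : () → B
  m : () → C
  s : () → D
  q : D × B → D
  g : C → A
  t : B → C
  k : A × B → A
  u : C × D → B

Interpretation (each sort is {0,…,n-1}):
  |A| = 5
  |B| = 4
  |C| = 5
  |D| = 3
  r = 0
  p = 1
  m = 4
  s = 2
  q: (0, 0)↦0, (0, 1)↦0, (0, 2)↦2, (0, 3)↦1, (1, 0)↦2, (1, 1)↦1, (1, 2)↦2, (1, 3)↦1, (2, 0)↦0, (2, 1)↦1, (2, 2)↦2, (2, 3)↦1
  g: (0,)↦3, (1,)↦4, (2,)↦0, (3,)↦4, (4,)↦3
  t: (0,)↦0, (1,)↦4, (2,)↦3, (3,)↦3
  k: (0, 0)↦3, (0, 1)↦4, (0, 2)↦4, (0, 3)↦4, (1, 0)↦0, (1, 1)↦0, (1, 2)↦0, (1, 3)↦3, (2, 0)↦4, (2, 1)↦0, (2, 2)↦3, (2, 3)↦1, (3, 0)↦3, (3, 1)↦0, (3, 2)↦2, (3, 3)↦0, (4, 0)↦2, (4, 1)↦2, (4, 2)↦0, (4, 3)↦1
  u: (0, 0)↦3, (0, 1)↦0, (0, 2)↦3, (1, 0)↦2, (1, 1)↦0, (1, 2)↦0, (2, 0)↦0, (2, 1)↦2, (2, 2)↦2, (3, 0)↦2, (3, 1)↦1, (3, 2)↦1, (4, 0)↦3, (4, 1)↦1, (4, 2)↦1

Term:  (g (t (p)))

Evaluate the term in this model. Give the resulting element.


value = 3

  p = 1
  (t (p)) = t(1,) = 4
  (g (t (p))) = g(4,) = 3


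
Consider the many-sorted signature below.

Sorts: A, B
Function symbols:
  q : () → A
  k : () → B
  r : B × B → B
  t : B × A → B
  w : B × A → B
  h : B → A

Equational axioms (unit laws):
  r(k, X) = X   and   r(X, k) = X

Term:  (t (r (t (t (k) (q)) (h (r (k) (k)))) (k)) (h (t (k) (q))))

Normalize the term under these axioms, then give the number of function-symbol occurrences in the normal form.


1. (t (r (t (t (k) (q)) (h (r (k) (k)))) (k)) (h (t (k) (q))))  →  (t (t (t (k) (q)) (h (r (k) (k)))) (h (t (k) (q))))
2. (t (t (t (k) (q)) (h (r (k) (k)))) (h (t (k) (q))))  →  (t (t (t (k) (q)) (h (k))) (h (t (k) (q))))
normal form: (t (t (t (k) (q)) (h (k))) (h (t (k) (q))))

size = 11


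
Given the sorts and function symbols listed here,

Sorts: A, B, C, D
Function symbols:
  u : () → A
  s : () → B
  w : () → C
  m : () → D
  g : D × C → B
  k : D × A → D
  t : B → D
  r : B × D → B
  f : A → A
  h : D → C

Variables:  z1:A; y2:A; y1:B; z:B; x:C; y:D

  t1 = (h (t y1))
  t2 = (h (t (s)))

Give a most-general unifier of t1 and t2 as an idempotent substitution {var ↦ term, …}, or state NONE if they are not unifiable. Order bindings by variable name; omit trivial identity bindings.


{y1 ↦ (s)}


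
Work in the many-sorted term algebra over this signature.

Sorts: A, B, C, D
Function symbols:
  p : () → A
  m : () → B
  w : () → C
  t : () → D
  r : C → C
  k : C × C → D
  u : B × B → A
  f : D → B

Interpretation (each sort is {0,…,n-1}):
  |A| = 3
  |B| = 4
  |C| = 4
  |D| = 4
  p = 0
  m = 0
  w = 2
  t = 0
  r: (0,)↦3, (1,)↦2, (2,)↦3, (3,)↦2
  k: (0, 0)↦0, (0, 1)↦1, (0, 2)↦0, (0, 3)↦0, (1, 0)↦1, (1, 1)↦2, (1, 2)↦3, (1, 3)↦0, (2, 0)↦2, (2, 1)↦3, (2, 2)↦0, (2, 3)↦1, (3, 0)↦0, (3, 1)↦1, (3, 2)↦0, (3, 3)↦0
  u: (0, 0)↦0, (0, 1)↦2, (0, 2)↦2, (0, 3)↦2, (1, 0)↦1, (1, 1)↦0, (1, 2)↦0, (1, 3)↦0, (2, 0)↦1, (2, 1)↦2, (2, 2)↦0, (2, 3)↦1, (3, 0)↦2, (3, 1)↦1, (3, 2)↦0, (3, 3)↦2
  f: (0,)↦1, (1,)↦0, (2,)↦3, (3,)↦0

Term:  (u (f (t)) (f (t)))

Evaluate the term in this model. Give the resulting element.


  t = 0
  (f (t)) = f(0,) = 1
  t = 0
  (f (t)) = f(0,) = 1
  (u (f (t)) (f (t))) = u(1, 1) = 0

value = 0


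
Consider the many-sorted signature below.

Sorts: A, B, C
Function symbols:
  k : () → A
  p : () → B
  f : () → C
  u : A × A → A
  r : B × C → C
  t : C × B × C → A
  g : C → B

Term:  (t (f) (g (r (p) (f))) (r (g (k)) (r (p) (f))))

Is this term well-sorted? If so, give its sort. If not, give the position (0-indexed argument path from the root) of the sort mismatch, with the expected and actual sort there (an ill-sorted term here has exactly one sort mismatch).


ill-sorted at position [2, 0, 0]: expected C, got A

  (f) : C
      (p) : B
      (f) : C
    (r (p) (f)) : C
  (g (r (p) (f))) : B
      (k) : A
    (g (k)) : ✗ arg 0 at [2, 0, 0] has sort A, expected C
      (p) : B
      (f) : C
    (r (p) (f)) : C


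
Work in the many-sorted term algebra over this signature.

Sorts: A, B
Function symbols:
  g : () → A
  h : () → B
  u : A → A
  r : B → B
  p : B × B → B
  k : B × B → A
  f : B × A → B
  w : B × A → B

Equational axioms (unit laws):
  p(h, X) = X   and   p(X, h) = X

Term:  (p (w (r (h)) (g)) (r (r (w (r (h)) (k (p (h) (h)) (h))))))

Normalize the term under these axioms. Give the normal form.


1. (p (w (r (h)) (g)) (r (r (w (r (h)) (k (p (h) (h)) (h))))))  →  (p (w (r (h)) (g)) (r (r (w (r (h)) (k (h) (h))))))

normal form = (p (w (r (h)) (g)) (r (r (w (r (h)) (k (h) (h))))))


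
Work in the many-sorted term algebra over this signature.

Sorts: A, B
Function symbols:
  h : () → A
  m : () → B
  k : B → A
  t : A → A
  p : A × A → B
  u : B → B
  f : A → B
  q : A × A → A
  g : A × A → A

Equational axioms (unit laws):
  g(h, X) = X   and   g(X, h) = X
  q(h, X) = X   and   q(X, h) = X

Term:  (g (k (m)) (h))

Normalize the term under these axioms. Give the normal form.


normal form = (k (m))

1. (g (k (m)) (h))  →  (k (m))


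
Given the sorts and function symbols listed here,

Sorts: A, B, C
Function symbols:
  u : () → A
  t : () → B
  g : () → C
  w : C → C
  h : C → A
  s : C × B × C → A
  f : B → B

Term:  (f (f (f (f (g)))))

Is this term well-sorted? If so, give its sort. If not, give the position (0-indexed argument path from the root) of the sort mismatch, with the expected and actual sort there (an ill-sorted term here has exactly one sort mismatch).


ill-sorted at position [0, 0, 0, 0]: expected B, got C

        (g) : C
      (f (g)) : ✗ arg 0 at [0, 0, 0, 0] has sort C, expected B


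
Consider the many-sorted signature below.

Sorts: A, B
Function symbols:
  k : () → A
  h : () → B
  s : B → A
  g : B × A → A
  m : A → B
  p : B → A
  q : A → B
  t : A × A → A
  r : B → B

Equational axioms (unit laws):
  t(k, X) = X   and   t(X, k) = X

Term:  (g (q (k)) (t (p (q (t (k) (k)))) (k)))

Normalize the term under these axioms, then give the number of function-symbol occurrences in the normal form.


size = 6

1. (g (q (k)) (t (p (q (t (k) (k)))) (k)))  →  (g (q (k)) (p (q (t (k) (k)))))
2. (g (q (k)) (p (q (t (k) (k)))))  →  (g (q (k)) (p (q (k))))
normal form: (g (q (k)) (p (q (k))))


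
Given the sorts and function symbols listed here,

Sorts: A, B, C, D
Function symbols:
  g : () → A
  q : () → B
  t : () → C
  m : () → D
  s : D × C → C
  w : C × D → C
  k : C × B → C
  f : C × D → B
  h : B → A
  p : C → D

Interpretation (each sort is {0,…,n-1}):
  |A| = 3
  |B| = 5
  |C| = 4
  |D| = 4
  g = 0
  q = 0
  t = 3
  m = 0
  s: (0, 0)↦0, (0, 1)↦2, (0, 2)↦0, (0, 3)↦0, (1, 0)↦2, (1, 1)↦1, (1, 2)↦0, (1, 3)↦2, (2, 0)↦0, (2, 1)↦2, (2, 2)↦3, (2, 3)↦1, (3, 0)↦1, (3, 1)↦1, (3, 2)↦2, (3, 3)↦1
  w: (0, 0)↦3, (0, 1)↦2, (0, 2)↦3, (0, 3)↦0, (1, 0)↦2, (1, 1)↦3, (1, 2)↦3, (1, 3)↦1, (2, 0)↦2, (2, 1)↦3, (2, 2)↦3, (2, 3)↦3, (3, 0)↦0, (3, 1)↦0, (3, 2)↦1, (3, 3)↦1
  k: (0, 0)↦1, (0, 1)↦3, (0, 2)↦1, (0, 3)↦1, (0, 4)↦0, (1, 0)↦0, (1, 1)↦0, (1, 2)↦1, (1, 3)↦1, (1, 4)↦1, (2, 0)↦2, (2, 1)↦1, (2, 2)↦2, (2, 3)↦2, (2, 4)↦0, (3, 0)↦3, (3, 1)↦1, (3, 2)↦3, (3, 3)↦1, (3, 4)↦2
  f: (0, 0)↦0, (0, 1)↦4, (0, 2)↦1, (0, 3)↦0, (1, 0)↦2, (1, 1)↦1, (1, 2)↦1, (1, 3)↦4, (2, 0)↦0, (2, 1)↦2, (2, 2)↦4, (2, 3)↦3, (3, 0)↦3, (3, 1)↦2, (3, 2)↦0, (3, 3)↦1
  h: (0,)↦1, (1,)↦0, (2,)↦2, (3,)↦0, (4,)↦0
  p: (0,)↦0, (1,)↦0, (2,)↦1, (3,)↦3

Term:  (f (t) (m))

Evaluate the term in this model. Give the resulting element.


  t = 3
  m = 0
  (f (t) (m)) = f(3, 0) = 3

value = 3


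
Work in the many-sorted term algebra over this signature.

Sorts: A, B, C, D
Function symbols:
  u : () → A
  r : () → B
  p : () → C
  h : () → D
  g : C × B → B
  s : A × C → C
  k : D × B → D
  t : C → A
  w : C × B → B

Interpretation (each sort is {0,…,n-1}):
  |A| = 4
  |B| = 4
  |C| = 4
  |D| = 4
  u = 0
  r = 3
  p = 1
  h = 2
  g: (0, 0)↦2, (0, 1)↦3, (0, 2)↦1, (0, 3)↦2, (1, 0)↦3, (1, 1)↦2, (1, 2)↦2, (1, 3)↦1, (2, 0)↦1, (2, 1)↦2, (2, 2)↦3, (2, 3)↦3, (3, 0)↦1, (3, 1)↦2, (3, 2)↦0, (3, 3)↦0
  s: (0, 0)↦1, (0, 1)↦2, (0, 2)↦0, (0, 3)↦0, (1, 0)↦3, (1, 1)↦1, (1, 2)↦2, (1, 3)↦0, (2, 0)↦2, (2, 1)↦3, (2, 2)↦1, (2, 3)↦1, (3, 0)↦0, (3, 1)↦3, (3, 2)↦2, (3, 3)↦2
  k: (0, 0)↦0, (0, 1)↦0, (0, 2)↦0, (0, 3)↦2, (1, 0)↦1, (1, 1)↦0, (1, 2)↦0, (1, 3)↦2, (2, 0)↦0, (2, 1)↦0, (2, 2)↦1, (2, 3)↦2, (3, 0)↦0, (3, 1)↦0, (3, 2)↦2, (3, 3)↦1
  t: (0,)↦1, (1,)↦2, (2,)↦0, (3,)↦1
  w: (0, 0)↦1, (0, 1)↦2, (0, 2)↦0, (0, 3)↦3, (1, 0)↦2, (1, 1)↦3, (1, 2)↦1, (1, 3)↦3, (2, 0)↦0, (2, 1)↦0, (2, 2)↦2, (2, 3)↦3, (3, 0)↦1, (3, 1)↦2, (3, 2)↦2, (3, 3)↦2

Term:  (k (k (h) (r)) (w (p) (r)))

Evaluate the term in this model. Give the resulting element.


value = 2

  h = 2
  r = 3
  (k (h) (r)) = k(2, 3) = 2
  p = 1
  r = 3
  (w (p) (r)) = w(1, 3) = 3
  (k (k (h) (r)) (w (p) (r))) = k(2, 3) = 2


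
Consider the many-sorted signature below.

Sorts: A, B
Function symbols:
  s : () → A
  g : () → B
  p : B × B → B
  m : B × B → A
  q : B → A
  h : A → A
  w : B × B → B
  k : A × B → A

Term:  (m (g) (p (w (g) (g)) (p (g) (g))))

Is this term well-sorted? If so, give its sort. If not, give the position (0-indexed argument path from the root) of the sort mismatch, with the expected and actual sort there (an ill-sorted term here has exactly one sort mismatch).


well-sorted; sort = A

  (g) : B
      (g) : B
      (g) : B
    (w (g) (g)) : B
      (g) : B
      (g) : B
    (p (g) (g)) : B
  (p (w (g) (g)) (p (g) (g))) : B
(m (g) (p (w (g) (g)) (p (g) (g)))) : A


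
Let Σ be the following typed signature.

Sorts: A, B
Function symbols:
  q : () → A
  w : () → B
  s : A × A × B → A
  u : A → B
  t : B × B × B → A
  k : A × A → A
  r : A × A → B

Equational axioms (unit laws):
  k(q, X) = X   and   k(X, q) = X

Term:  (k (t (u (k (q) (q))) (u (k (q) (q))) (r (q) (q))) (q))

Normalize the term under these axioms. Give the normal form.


normal form = (t (u (q)) (u (q)) (r (q) (q)))

1. (k (t (u (k (q) (q))) (u (k (q) (q))) (r (q) (q))) (q))  →  (t (u (k (q) (q))) (u (k (q) (q))) (r (q) (q)))
2. (t (u (k (q) (q))) (u (k (q) (q))) (r (q) (q)))  →  (t (u (q)) (u (k (q) (q))) (r (q) (q)))
3. (t (u (q)) (u (k (q) (q))) (r (q) (q)))  →  (t (u (q)) (u (q)) (r (q) (q)))


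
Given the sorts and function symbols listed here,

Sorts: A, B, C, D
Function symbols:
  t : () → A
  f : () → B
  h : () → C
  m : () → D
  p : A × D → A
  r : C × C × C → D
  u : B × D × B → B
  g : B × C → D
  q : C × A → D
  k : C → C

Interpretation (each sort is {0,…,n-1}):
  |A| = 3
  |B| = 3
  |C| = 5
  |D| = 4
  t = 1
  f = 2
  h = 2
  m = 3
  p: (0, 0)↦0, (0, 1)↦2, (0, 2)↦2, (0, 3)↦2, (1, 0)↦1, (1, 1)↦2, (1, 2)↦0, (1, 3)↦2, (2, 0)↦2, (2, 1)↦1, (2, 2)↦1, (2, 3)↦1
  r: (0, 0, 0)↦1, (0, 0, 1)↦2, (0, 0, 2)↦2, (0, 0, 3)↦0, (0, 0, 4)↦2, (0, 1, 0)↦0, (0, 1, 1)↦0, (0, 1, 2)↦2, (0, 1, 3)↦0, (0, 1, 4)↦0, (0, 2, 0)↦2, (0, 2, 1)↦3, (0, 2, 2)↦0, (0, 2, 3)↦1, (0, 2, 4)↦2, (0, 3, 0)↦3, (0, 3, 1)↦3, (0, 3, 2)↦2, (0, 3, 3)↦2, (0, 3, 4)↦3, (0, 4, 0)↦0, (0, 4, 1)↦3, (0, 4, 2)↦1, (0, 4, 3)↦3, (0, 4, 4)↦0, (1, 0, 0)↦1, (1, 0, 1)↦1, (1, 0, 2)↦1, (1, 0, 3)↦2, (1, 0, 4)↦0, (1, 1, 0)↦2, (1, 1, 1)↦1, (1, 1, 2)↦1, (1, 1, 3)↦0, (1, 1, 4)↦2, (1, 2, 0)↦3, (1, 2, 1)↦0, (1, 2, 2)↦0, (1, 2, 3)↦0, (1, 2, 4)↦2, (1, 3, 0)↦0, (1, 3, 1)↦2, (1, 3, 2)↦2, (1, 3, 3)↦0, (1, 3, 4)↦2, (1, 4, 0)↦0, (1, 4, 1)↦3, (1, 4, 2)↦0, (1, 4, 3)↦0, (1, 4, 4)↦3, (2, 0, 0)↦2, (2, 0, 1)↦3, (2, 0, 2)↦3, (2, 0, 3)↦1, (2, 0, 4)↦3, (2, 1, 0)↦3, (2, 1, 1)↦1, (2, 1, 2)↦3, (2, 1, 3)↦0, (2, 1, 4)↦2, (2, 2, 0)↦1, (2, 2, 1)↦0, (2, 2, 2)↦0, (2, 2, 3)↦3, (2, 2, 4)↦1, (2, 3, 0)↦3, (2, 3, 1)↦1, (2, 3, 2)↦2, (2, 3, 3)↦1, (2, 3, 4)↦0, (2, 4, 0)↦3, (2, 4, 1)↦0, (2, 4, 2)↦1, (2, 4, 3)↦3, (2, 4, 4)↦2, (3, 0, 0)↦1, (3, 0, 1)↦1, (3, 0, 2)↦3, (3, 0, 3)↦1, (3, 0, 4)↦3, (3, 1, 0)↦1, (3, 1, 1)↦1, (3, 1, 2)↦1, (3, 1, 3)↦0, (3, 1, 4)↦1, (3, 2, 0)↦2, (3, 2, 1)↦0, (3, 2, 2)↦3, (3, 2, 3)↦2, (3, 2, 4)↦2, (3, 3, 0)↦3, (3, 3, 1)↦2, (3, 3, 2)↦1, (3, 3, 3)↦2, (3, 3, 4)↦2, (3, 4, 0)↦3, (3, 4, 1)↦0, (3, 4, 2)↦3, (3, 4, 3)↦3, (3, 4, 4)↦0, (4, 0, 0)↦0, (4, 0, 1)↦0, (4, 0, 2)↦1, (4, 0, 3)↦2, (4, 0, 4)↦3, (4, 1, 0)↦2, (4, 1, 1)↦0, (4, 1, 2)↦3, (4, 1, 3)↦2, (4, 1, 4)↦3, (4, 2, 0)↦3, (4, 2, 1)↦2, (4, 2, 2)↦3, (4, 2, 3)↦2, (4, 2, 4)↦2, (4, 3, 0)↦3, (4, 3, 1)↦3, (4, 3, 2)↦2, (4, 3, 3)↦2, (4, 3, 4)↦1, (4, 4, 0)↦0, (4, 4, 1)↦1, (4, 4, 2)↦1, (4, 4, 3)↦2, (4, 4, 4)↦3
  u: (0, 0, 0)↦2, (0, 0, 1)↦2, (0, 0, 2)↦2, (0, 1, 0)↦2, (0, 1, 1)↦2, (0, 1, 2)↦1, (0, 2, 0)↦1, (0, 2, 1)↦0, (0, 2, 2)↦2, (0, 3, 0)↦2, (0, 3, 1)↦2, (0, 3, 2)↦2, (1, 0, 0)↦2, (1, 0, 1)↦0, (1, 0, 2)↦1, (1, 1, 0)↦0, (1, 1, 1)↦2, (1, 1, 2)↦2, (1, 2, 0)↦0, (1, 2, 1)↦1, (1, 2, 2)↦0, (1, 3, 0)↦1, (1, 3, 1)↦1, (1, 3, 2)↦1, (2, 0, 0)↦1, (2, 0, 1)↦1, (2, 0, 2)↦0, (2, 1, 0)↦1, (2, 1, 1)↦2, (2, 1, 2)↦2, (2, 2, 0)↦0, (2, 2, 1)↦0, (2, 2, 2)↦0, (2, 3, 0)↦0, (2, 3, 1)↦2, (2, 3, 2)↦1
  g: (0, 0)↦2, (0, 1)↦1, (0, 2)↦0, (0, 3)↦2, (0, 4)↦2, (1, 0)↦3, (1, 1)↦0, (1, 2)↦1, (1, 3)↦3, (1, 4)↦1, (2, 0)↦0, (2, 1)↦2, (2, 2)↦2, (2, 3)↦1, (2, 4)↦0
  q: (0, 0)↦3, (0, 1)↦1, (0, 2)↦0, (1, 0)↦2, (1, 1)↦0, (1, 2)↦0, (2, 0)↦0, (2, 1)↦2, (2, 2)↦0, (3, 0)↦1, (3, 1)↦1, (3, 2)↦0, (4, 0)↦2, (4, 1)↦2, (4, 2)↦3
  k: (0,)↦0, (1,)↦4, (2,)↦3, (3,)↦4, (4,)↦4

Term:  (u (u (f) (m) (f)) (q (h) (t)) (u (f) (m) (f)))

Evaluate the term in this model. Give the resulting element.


value = 1

  f = 2
  m = 3
  f = 2
  (u (f) (m) (f)) = u(2, 3, 2) = 1
  h = 2
  t = 1
  (q (h) (t)) = q(2, 1) = 2
  f = 2
  m = 3
  f = 2
  (u (f) (m) (f)) = u(2, 3, 2) = 1
  (u (u (f) (m) (f)) (q (h) (t)) (u (f) (m) (f))) = u(1, 2, 1) = 1


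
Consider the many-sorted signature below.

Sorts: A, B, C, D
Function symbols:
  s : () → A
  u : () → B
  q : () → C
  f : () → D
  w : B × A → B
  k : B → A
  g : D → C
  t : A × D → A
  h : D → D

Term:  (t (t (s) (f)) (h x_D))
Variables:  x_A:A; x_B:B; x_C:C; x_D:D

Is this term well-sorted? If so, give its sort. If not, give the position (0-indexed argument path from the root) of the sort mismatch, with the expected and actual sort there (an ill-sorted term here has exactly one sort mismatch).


well-sorted; sort = A

    (s) : A
    (f) : D
  (t (s) (f)) : A
    x_D : D
  (h x_D) : D
(t (t (s) (f)) (h x_D)) : A


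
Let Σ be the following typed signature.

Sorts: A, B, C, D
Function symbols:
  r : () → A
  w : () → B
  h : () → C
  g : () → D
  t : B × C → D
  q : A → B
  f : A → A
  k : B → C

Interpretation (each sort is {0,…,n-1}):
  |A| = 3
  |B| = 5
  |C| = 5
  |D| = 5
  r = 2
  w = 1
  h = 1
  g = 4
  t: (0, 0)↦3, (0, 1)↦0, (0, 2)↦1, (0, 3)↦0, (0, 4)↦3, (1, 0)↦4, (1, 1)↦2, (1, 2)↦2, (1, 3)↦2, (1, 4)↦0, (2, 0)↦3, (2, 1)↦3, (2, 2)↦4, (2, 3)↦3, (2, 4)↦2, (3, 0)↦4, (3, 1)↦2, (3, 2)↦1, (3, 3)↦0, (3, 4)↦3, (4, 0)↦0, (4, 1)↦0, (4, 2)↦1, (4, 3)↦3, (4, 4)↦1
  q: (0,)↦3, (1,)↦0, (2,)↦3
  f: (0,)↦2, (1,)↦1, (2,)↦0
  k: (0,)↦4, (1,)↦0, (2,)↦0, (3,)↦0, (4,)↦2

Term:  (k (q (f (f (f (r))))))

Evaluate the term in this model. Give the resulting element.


value = 0

  r = 2
  (f (r)) = f(2,) = 0
  (f (f (r))) = f(0,) = 2
  (f (f (f (r)))) = f(2,) = 0
  (q (f (f (f (r))))) = q(0,) = 3
  (k (q (f (f (f (r)))))) = k(3,) = 0


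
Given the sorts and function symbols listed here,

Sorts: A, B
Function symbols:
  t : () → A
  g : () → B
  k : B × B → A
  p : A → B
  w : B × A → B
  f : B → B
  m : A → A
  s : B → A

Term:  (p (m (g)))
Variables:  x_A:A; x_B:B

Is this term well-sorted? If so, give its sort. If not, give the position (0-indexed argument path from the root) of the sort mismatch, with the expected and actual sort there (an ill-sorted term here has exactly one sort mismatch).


    (g) : B
  (m (g)) : ✗ arg 0 at [0, 0] has sort B, expected A

ill-sorted at position [0, 0]: expected A, got B


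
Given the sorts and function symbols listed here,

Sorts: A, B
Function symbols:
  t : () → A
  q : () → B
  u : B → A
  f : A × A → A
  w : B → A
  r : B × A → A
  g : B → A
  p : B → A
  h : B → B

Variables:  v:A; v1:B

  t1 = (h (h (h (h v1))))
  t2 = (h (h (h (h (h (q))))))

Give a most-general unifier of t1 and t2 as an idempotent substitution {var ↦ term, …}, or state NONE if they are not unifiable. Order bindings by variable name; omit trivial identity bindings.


{v1 ↦ (h (q))}


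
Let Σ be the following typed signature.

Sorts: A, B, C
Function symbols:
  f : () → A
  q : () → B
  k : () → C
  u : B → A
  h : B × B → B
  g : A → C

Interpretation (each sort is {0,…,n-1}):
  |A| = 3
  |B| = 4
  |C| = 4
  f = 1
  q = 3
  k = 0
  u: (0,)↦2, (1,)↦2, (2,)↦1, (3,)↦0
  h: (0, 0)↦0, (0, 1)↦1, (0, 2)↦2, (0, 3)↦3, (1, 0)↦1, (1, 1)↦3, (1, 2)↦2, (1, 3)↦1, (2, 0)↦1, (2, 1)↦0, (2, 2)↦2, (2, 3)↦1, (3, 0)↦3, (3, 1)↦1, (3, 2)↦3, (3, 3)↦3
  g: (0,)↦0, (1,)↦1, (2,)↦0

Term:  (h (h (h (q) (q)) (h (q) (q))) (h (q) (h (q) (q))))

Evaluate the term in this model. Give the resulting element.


  q = 3
  q = 3
  (h (q) (q)) = h(3, 3) = 3
  q = 3
  q = 3
  (h (q) (q)) = h(3, 3) = 3
  (h (h (q) (q)) (h (q) (q))) = h(3, 3) = 3
  q = 3
  q = 3
  q = 3
  (h (q) (q)) = h(3, 3) = 3
  (h (q) (h (q) (q))) = h(3, 3) = 3
  (h (h (h (q) (q)) (h (q) (q))) (h (q) (h (q) (q)))) = h(3, 3) = 3

value = 3


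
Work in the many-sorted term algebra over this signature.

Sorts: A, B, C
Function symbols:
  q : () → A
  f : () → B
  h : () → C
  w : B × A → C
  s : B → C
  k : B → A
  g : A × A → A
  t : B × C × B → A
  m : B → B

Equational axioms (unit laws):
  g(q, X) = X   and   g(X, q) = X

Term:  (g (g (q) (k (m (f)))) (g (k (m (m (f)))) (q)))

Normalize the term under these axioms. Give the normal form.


1. (g (g (q) (k (m (f)))) (g (k (m (m (f)))) (q)))  →  (g (k (m (f))) (g (k (m (m (f)))) (q)))
2. (g (k (m (f))) (g (k (m (m (f)))) (q)))  →  (g (k (m (f))) (k (m (m (f)))))

normal form = (g (k (m (f))) (k (m (m (f)))))


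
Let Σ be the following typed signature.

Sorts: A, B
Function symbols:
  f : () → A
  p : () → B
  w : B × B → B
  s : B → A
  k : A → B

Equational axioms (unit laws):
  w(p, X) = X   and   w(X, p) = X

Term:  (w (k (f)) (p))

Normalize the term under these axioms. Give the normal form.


normal form = (k (f))

1. (w (k (f)) (p))  →  (k (f))


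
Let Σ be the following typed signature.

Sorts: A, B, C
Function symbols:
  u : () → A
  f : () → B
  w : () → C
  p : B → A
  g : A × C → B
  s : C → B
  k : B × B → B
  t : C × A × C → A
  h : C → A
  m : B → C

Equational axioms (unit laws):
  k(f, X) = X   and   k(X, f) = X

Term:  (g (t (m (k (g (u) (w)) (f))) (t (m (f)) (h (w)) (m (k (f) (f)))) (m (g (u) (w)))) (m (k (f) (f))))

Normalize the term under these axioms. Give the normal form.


normal form = (g (t (m (g (u) (w))) (t (m (f)) (h (w)) (m (f))) (m (g (u) (w)))) (m (f)))

1. (g (t (m (k (g (u) (w)) (f))) (t (m (f)) (h (w)) (m (k (f) (f)))) (m (g (u) (w)))) (m (k (f) (f))))  →  (g (t (m (g (u) (w))) (t (m (f)) (h (w)) (m (k (f) (f)))) (m (g (u) (w)))) (m (k (f) (f))))
2. (g (t (m (g (u) (w))) (t (m (f)) (h (w)) (m (k (f) (f)))) (m (g (u) (w)))) (m (k (f) (f))))  →  (g (t (m (g (u) (w))) (t (m (f)) (h (w)) (m (f))) (m (g (u) (w)))) (m (k (f) (f))))
3. (g (t (m (g (u) (w))) (t (m (f)) (h (w)) (m (f))) (m (g (u) (w)))) (m (k (f) (f))))  →  (g (t (m (g (u) (w))) (t (m (f)) (h (w)) (m (f))) (m (g (u) (w)))) (m (f)))


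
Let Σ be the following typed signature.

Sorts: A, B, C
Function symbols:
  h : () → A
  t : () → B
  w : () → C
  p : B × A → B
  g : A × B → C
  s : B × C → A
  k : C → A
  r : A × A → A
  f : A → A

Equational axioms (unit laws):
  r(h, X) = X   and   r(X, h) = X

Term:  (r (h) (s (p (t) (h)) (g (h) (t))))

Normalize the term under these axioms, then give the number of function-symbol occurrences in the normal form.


size = 7

1. (r (h) (s (p (t) (h)) (g (h) (t))))  →  (s (p (t) (h)) (g (h) (t)))
normal form: (s (p (t) (h)) (g (h) (t)))


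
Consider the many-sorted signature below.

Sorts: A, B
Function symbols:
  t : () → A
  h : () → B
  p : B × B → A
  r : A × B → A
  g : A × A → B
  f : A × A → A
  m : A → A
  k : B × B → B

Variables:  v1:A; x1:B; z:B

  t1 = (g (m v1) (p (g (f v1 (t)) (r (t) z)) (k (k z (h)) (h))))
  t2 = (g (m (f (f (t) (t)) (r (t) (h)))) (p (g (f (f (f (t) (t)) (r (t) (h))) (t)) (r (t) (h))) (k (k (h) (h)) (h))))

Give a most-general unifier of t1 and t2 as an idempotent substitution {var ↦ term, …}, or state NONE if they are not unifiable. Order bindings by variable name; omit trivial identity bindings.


{v1 ↦ (f (f (t) (t)) (r (t) (h))), z ↦ (h)}


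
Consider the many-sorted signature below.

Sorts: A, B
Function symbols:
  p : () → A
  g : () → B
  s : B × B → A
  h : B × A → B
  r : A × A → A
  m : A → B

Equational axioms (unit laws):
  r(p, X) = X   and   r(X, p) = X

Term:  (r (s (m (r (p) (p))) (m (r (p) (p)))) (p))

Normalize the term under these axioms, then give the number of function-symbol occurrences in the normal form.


size = 5

1. (r (s (m (r (p) (p))) (m (r (p) (p)))) (p))  →  (s (m (r (p) (p))) (m (r (p) (p))))
2. (s (m (r (p) (p))) (m (r (p) (p))))  →  (s (m (p)) (m (r (p) (p))))
3. (s (m (p)) (m (r (p) (p))))  →  (s (m (p)) (m (p)))
normal form: (s (m (p)) (m (p)))


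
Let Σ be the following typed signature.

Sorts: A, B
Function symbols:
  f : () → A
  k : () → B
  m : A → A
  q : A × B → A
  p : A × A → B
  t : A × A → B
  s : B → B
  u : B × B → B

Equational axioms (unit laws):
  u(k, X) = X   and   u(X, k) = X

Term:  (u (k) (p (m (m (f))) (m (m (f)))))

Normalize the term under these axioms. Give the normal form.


normal form = (p (m (m (f))) (m (m (f))))

1. (u (k) (p (m (m (f))) (m (m (f)))))  →  (p (m (m (f))) (m (m (f))))


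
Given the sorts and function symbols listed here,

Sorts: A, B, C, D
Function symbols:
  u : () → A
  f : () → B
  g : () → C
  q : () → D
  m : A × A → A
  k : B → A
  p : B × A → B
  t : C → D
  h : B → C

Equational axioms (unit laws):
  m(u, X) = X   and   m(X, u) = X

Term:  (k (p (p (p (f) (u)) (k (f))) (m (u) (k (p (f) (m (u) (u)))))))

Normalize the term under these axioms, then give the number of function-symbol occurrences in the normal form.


1. (k (p (p (p (f) (u)) (k (f))) (m (u) (k (p (f) (m (u) (u)))))))  →  (k (p (p (p (f) (u)) (k (f))) (k (p (f) (m (u) (u))))))
2. (k (p (p (p (f) (u)) (k (f))) (k (p (f) (m (u) (u))))))  →  (k (p (p (p (f) (u)) (k (f))) (k (p (f) (u)))))
normal form: (k (p (p (p (f) (u)) (k (f))) (k (p (f) (u)))))

size = 12


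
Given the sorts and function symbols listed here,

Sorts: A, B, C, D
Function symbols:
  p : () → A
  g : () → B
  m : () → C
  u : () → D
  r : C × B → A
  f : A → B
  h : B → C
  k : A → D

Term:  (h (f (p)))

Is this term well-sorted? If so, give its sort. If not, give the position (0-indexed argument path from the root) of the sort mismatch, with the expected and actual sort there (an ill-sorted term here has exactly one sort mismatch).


well-sorted; sort = C

    (p) : A
  (f (p)) : B
(h (f (p))) : C


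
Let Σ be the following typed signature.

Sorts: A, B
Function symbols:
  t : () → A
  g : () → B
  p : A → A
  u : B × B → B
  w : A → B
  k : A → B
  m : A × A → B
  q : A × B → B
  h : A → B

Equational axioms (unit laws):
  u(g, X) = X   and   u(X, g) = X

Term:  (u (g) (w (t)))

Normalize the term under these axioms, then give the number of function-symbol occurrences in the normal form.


size = 2

1. (u (g) (w (t)))  →  (w (t))
normal form: (w (t))


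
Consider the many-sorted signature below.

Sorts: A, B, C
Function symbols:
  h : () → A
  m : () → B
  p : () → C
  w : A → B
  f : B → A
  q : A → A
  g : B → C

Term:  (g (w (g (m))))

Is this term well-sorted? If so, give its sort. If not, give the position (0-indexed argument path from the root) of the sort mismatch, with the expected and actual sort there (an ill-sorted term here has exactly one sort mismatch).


      (m) : B
    (g (m)) : C
  (w (g (m))) : ✗ arg 0 at [0, 0] has sort C, expected A

ill-sorted at position [0, 0]: expected A, got C


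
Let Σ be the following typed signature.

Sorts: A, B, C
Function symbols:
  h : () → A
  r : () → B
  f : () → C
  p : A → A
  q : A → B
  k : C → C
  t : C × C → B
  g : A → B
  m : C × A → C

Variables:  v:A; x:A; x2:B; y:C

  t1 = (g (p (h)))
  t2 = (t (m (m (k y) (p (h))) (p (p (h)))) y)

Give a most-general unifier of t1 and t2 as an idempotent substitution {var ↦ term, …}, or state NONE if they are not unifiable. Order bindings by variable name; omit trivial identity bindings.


NONE (not unifiable)

head clash or occurs-check failure — not unifiable


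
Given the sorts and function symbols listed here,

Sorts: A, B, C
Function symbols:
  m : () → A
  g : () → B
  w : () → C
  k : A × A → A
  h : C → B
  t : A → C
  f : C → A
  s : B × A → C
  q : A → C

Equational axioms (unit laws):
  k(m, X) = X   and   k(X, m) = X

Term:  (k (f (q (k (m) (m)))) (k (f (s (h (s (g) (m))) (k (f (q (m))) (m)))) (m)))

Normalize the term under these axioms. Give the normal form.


normal form = (k (f (q (m))) (f (s (h (s (g) (m))) (f (q (m))))))

1. (k (f (q (k (m) (m)))) (k (f (s (h (s (g) (m))) (k (f (q (m))) (m)))) (m)))  →  (k (f (q (m))) (k (f (s (h (s (g) (m))) (k (f (q (m))) (m)))) (m)))
2. (k (f (q (m))) (k (f (s (h (s (g) (m))) (k (f (q (m))) (m)))) (m)))  →  (k (f (q (m))) (f (s (h (s (g) (m))) (k (f (q (m))) (m)))))
3. (k (f (q (m))) (f (s (h (s (g) (m))) (k (f (q (m))) (m)))))  →  (k (f (q (m))) (f (s (h (s (g) (m))) (f (q (m))))))


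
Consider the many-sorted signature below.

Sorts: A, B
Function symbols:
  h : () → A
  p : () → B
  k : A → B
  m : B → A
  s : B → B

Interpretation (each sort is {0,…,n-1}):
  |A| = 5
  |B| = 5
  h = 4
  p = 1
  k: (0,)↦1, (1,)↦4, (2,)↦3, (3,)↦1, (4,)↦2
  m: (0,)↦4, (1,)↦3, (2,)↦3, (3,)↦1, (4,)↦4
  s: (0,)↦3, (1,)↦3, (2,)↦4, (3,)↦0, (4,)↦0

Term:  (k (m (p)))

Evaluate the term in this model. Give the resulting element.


value = 1

  p = 1
  (m (p)) = m(1,) = 3
  (k (m (p))) = k(3,) = 1


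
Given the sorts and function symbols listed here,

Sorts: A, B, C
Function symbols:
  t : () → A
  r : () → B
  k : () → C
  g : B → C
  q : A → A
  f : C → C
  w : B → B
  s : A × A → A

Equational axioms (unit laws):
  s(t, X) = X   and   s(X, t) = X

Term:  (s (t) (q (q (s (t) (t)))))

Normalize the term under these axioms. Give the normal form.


1. (s (t) (q (q (s (t) (t)))))  →  (q (q (s (t) (t))))
2. (q (q (s (t) (t))))  →  (q (q (t)))

normal form = (q (q (t)))


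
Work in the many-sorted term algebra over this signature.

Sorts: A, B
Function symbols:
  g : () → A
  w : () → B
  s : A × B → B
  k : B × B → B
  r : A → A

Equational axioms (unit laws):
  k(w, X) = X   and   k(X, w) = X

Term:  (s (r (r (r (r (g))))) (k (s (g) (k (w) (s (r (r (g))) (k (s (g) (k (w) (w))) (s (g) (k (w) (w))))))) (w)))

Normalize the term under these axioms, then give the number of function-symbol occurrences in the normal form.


1. (s (r (r (r (r (g))))) (k (s (g) (k (w) (s (r (r (g))) (k (s (g) (k (w) (w))) (s (g) (k (w) (w))))))) (w)))  →  (s (r (r (r (r (g))))) (s (g) (k (w) (s (r (r (g))) (k (s (g) (k (w) (w))) (s (g) (k (w) (w))))))))
2. (s (r (r (r (r (g))))) (s (g) (k (w) (s (r (r (g))) (k (s (g) (k (w) (w))) (s (g) (k (w) (w))))))))  →  (s (r (r (r (r (g))))) (s (g) (s (r (r (g))) (k (s (g) (k (w) (w))) (s (g) (k (w) (w)))))))
3. (s (r (r (r (r (g))))) (s (g) (s (r (r (g))) (k (s (g) (k (w) (w))) (s (g) (k (w) (w)))))))  →  (s (r (r (r (r (g))))) (s (g) (s (r (r (g))) (k (s (g) (w)) (s (g) (k (w) (w)))))))
4. (s (r (r (r (r (g))))) (s (g) (s (r (r (g))) (k (s (g) (w)) (s (g) (k (w) (w)))))))  →  (s (r (r (r (r (g))))) (s (g) (s (r (r (g))) (k (s (g) (w)) (s (g) (w))))))
normal form: (s (r (r (r (r (g))))) (s (g) (s (r (r (g))) (k (s (g) (w)) (s (g) (w))))))

size = 19


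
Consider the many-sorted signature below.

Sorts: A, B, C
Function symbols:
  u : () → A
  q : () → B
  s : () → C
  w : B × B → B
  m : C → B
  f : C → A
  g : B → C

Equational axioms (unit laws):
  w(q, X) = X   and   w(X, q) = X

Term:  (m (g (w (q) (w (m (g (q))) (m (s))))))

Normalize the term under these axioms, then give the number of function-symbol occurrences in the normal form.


size = 8

1. (m (g (w (q) (w (m (g (q))) (m (s))))))  →  (m (g (w (m (g (q))) (m (s)))))
normal form: (m (g (w (m (g (q))) (m (s)))))


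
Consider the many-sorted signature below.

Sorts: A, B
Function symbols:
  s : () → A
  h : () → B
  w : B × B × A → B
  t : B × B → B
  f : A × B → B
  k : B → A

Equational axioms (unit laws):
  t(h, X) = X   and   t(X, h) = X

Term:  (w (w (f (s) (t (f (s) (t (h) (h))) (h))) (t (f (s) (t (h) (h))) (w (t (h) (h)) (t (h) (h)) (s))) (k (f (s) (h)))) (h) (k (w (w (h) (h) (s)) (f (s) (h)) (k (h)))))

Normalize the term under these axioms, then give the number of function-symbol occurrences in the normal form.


1. (w (w (f (s) (t (f (s) (t (h) (h))) (h))) (t (f (s) (t (h) (h))) (w (t (h) (h)) (t (h) (h)) (s))) (k (f (s) (h)))) (h) (k (w (w (h) (h) (s)) (f (s) (h)) (k (h)))))  →  (w (w (f (s) (f (s) (t (h) (h)))) (t (f (s) (t (h) (h))) (w (t (h) (h)) (t (h) (h)) (s))) (k (f (s) (h)))) (h) (k (w (w (h) (h) (s)) (f (s) (h)) (k (h)))))
2. (w (w (f (s) (f (s) (t (h) (h)))) (t (f (s) (t (h) (h))) (w (t (h) (h)) (t (h) (h)) (s))) (k (f (s) (h)))) (h) (k (w (w (h) (h) (s)) (f (s) (h)) (k (h)))))  →  (w (w (f (s) (f (s) (h))) (t (f (s) (t (h) (h))) (w (t (h) (h)) (t (h) (h)) (s))) (k (f (s) (h)))) (h) (k (w (w (h) (h) (s)) (f (s) (h)) (k (h)))))
3. (w (w (f (s) (f (s) (h))) (t (f (s) (t (h) (h))) (w (t (h) (h)) (t (h) (h)) (s))) (k (f (s) (h)))) (h) (k (w (w (h) (h) (s)) (f (s) (h)) (k (h)))))  →  (w (w (f (s) (f (s) (h))) (t (f (s) (h)) (w (t (h) (h)) (t (h) (h)) (s))) (k (f (s) (h)))) (h) (k (w (w (h) (h) (s)) (f (s) (h)) (k (h)))))
4. (w (w (f (s) (f (s) (h))) (t (f (s) (h)) (w (t (h) (h)) (t (h) (h)) (s))) (k (f (s) (h)))) (h) (k (w (w (h) (h) (s)) (f (s) (h)) (k (h)))))  →  (w (w (f (s) (f (s) (h))) (t (f (s) (h)) (w (h) (t (h) (h)) (s))) (k (f (s) (h)))) (h) (k (w (w (h) (h) (s)) (f (s) (h)) (k (h)))))
5. (w (w (f (s) (f (s) (h))) (t (f (s) (h)) (w (h) (t (h) (h)) (s))) (k (f (s) (h)))) (h) (k (w (w (h) (h) (s)) (f (s) (h)) (k (h)))))  →  (w (w (f (s) (f (s) (h))) (t (f (s) (h)) (w (h) (h) (s))) (k (f (s) (h)))) (h) (k (w (w (h) (h) (s)) (f (s) (h)) (k (h)))))
normal form: (w (w (f (s) (f (s) (h))) (t (f (s) (h)) (w (h) (h) (s))) (k (f (s) (h)))) (h) (k (w (w (h) (h) (s)) (f (s) (h)) (k (h)))))

size = 31


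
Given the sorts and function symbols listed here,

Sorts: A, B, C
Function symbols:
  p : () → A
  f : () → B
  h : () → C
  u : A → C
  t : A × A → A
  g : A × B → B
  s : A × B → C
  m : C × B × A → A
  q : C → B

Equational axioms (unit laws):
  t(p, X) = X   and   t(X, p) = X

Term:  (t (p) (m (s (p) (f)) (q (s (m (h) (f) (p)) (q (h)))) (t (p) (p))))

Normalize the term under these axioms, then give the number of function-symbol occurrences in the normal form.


size = 13

1. (t (p) (m (s (p) (f)) (q (s (m (h) (f) (p)) (q (h)))) (t (p) (p))))  →  (m (s (p) (f)) (q (s (m (h) (f) (p)) (q (h)))) (t (p) (p)))
2. (m (s (p) (f)) (q (s (m (h) (f) (p)) (q (h)))) (t (p) (p)))  →  (m (s (p) (f)) (q (s (m (h) (f) (p)) (q (h)))) (p))
normal form: (m (s (p) (f)) (q (s (m (h) (f) (p)) (q (h)))) (p))


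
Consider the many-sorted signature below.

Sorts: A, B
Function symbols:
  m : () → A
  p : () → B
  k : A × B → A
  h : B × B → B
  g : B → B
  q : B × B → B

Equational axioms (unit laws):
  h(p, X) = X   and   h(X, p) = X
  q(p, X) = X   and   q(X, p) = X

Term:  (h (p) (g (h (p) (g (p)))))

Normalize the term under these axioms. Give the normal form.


1. (h (p) (g (h (p) (g (p)))))  →  (g (h (p) (g (p))))
2. (g (h (p) (g (p))))  →  (g (g (p)))

normal form = (g (g (p)))


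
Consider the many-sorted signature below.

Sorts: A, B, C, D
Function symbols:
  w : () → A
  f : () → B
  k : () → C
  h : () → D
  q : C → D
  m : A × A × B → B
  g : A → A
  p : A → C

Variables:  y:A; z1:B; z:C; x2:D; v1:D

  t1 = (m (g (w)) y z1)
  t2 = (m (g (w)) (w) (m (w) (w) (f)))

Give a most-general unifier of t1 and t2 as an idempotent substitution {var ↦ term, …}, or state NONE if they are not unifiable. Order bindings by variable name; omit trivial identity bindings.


{y ↦ (w), z1 ↦ (m (w) (w) (f))}


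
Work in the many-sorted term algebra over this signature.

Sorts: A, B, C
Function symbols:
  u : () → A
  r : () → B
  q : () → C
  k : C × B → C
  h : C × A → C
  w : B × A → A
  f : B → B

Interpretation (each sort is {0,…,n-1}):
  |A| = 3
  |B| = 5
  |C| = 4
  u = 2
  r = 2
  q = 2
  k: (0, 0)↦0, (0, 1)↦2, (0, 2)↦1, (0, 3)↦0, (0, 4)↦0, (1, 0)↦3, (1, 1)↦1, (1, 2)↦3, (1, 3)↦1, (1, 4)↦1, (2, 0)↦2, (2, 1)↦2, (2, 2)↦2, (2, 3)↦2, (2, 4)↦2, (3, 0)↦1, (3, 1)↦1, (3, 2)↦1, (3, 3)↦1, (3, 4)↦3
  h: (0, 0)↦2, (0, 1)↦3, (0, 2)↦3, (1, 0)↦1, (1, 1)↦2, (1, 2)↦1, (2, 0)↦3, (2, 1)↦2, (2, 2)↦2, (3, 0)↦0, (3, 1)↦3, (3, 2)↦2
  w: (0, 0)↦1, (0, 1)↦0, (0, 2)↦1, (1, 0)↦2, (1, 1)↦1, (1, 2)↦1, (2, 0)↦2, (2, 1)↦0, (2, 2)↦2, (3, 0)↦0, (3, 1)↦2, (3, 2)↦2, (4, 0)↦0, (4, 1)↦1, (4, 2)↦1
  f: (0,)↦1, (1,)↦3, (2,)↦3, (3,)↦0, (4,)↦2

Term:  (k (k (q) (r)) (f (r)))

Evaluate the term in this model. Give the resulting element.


value = 2

  q = 2
  r = 2
  (k (q) (r)) = k(2, 2) = 2
  r = 2
  (f (r)) = f(2,) = 3
  (k (k (q) (r)) (f (r))) = k(2, 3) = 2


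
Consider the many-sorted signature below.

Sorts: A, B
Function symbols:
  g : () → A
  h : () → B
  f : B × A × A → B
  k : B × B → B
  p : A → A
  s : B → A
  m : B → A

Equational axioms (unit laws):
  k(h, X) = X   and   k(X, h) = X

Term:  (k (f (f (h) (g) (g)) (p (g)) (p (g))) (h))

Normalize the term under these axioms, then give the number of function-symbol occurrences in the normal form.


1. (k (f (f (h) (g) (g)) (p (g)) (p (g))) (h))  →  (f (f (h) (g) (g)) (p (g)) (p (g)))
normal form: (f (f (h) (g) (g)) (p (g)) (p (g)))

size = 9


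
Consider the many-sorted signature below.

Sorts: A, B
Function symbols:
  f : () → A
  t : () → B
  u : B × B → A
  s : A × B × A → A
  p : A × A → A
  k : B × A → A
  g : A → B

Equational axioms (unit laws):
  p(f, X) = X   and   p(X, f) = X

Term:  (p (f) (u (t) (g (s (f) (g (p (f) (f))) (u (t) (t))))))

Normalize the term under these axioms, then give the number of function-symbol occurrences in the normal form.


1. (p (f) (u (t) (g (s (f) (g (p (f) (f))) (u (t) (t))))))  →  (u (t) (g (s (f) (g (p (f) (f))) (u (t) (t)))))
2. (u (t) (g (s (f) (g (p (f) (f))) (u (t) (t)))))  →  (u (t) (g (s (f) (g (f)) (u (t) (t)))))
normal form: (u (t) (g (s (f) (g (f)) (u (t) (t)))))

size = 10


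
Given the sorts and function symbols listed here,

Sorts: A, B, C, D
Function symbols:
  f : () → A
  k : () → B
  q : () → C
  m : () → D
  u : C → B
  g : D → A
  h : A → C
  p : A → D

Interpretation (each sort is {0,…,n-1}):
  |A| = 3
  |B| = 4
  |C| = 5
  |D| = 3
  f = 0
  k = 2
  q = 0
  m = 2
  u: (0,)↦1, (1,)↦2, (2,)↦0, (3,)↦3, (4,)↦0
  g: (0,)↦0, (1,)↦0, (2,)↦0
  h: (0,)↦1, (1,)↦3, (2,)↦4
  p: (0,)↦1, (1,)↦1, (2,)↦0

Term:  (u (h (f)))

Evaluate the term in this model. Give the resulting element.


  f = 0
  (h (f)) = h(0,) = 1
  (u (h (f))) = u(1,) = 2

value = 2


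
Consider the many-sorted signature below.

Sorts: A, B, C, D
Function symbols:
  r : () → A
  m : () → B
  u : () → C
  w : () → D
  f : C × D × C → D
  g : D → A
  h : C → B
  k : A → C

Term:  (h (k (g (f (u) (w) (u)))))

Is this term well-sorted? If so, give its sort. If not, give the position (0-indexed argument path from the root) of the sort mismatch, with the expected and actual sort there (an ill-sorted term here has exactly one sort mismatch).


        (u) : C
        (w) : D
        (u) : C
      (f (u) (w) (u)) : D
    (g (f (u) (w) (u))) : A
  (k (g (f (u) (w) (u)))) : C
(h (k (g (f (u) (w) (u))))) : B

well-sorted; sort = B


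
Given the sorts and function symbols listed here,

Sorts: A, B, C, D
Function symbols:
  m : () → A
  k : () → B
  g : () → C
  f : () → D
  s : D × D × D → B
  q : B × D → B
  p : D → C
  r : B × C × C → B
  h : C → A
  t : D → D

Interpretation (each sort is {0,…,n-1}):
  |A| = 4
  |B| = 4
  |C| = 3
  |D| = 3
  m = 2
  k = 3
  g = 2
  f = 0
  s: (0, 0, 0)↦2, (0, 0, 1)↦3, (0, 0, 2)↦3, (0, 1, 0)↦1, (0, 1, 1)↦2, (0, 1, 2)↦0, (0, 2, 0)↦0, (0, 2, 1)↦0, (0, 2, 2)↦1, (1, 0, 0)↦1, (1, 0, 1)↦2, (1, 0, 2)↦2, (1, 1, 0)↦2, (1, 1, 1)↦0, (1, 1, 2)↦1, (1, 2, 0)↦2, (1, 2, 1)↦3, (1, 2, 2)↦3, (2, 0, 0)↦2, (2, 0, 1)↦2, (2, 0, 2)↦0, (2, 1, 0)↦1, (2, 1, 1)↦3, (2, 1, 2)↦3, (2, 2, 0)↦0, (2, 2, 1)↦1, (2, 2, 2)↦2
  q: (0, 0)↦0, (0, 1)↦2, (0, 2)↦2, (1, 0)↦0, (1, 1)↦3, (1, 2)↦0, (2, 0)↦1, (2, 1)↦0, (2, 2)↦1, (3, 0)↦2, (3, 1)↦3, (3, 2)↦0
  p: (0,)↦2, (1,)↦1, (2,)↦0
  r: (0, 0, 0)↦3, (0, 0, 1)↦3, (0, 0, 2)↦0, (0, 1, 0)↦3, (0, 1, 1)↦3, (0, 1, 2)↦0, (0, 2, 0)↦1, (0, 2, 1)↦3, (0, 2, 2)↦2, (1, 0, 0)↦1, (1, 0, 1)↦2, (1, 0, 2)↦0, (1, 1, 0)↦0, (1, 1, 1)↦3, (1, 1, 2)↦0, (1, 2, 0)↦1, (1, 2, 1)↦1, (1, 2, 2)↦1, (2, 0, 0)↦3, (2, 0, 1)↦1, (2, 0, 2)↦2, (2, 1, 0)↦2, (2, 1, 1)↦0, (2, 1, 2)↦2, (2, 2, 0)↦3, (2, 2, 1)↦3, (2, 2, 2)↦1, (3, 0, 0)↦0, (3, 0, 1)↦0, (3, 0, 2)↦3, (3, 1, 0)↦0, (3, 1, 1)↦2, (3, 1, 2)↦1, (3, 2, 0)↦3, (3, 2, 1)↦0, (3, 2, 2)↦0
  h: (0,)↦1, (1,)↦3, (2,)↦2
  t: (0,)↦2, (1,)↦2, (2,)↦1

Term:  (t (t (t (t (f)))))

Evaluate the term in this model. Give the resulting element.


value = 1

  f = 0
  (t (f)) = t(0,) = 2
  (t (t (f))) = t(2,) = 1
  (t (t (t (f)))) = t(1,) = 2
  (t (t (t (t (f))))) = t(2,) = 1
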